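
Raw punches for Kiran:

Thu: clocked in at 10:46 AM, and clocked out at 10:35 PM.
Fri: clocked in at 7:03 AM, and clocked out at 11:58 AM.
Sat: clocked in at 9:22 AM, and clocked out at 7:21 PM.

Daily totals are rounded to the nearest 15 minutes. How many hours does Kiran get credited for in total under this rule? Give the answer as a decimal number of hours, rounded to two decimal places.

26.75 hours

Thu: 10:46 AM–10:35 PM = 11 h 49 min → rounds to 11 h 45 min
Fri: 7:03 AM–11:58 AM = 4 h 55 min → rounds to 5 h 0 min
Sat: 9:22 AM–7:21 PM = 9 h 59 min → rounds to 10 h 0 min
Total credited: 26 h 45 min.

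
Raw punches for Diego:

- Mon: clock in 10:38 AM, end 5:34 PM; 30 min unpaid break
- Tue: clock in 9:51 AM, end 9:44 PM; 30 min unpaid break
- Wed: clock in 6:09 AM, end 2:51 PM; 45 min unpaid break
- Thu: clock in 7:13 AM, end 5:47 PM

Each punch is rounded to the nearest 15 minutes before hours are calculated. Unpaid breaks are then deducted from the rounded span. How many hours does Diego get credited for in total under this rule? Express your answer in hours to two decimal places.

36.00 hours

Mon: in 10:38 AM→10:45 AM, out 5:34 PM→5:30 PM; 6 h 45 min − 30 min = 6 h 15 min
Tue: in 9:51 AM→9:45 AM, out 9:44 PM→9:45 PM; 12 h 0 min − 30 min = 11 h 30 min
Wed: in 6:09 AM→6:15 AM, out 2:51 PM→2:45 PM; 8 h 30 min − 45 min = 7 h 45 min
Thu: in 7:13 AM→7:15 AM, out 5:47 PM→5:45 PM; 10 h 30 min
Total credited: 36 h 0 min.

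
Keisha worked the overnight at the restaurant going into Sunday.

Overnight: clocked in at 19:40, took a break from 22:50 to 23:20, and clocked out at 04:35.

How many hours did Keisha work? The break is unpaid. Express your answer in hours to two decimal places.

8.42 hours

Overnight: 19:40 → midnight = 4 h 20 min; midnight → 04:35 = 4 h 35 min; span 8 h 55 min; less 30 min break → 8 h 25 min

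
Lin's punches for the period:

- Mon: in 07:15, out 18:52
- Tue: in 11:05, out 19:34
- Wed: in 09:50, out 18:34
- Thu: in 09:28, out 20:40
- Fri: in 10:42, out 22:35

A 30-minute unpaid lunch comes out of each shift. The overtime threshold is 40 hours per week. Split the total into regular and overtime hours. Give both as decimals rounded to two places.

Regular 40.00 hours, overtime 9.42 hours

Mon: 07:15–18:52 = 11 h 37 min; less 30 min break → 11 h 7 min
Tue: 11:05–19:34 = 8 h 29 min; less 30 min break → 7 h 59 min
Wed: 09:50–18:34 = 8 h 44 min; less 30 min break → 8 h 14 min
Thu: 09:28–20:40 = 11 h 12 min; less 30 min break → 10 h 42 min
Fri: 10:42–22:35 = 11 h 53 min; less 30 min break → 11 h 23 min
Total worked: 49 h 25 min = 49.42 h.
Threshold 40 h → overtime 9 h 25 min, regular 40 h 0 min.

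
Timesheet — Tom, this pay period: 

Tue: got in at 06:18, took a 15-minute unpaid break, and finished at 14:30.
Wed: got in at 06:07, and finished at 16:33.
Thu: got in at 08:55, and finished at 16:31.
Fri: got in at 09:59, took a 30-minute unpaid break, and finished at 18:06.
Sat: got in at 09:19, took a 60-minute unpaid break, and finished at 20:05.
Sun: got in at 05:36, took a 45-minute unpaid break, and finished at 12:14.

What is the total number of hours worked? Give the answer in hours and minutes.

Tue: 06:18–14:30 = 8 h 12 min; less 15 min break → 7 h 57 min
Wed: 06:07–16:33 = 10 h 26 min
Thu: 08:55–16:31 = 7 h 36 min
Fri: 09:59–18:06 = 8 h 7 min; less 30 min break → 7 h 37 min
Sat: 09:19–20:05 = 10 h 46 min; less 60 min break → 9 h 46 min
Sun: 05:36–12:14 = 6 h 38 min; less 45 min break → 5 h 53 min
Total: 7 h 57 min + 10 h 26 min + 7 h 36 min + 7 h 37 min + 9 h 46 min + 5 h 53 min = 49 h 15 min.

49 h 15 min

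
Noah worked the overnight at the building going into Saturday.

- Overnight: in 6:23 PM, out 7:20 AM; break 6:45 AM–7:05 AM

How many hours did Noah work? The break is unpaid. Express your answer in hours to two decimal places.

12.62 hours

Overnight: 6:23 PM → midnight = 5 h 37 min; midnight → 7:20 AM = 7 h 20 min; span 12 h 57 min; less 20 min break → 12 h 37 min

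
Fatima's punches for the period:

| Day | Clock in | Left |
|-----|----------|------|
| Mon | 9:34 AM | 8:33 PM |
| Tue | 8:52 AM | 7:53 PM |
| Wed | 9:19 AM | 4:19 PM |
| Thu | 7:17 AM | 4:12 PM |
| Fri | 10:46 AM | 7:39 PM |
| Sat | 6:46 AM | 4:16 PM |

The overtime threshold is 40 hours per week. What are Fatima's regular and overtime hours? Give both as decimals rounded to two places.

Mon: 9:34 AM–8:33 PM = 10 h 59 min
Tue: 8:52 AM–7:53 PM = 11 h 1 min
Wed: 9:19 AM–4:19 PM = 7 h 0 min
Thu: 7:17 AM–4:12 PM = 8 h 55 min
Fri: 10:46 AM–7:39 PM = 8 h 53 min
Sat: 6:46 AM–4:16 PM = 9 h 30 min
Total worked: 56 h 18 min = 56.30 h.
Threshold 40 h → overtime 16 h 18 min, regular 40 h 0 min.

Regular 40.00 hours, overtime 16.30 hours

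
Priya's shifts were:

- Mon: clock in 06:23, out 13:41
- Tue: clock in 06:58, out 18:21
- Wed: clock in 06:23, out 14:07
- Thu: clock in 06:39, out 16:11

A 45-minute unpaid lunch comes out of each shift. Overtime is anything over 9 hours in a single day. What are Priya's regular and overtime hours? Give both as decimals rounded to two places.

Mon: 06:23–13:41 = 7 h 18 min; less 45 min break → 6 h 33 min
Tue: 06:58–18:21 = 11 h 23 min; less 45 min break → 10 h 38 min
Wed: 06:23–14:07 = 7 h 44 min; less 45 min break → 6 h 59 min
Thu: 06:39–16:11 = 9 h 32 min; less 45 min break → 8 h 47 min
Mon reg 6 h 33 min / OT 0 h 0 min; Tue reg 9 h 0 min / OT 1 h 38 min; Wed reg 6 h 59 min / OT 0 h 0 min; Thu reg 8 h 47 min / OT 0 h 0 min.
Totals: regular 31 h 19 min, overtime 1 h 38 min.

Regular 31.32 hours, overtime 1.63 hours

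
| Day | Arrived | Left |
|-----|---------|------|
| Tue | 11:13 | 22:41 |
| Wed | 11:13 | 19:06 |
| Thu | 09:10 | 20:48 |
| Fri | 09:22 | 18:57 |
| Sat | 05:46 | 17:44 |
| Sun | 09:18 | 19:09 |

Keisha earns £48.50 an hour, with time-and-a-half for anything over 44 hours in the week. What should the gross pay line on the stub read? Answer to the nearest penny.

Tue: 11:13–22:41 = 11 h 28 min
Wed: 11:13–19:06 = 7 h 53 min
Thu: 09:10–20:48 = 11 h 38 min
Fri: 09:22–18:57 = 9 h 35 min
Sat: 05:46–17:44 = 11 h 58 min
Sun: 09:18–19:09 = 9 h 51 min
Total worked: 62 h 23 min = 3743 min.
Regular 44 h 0 min = 2640 min at £48.50/h; overtime 18 h 23 min = 1103 min at £72.75/h.
Pay = (2640 × £48.50 + 1103 × £72.75) ÷ 60 = £3471.39.

£3471.39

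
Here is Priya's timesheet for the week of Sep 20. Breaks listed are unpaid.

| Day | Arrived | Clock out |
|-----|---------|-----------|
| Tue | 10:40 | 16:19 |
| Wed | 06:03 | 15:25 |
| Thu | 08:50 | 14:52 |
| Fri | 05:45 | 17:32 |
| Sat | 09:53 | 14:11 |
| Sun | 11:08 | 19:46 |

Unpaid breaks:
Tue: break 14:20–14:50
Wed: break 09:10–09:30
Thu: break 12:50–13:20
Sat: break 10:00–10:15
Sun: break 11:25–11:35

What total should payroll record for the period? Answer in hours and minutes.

44 h 1 min

Tue: 10:40–16:19 = 5 h 39 min; less 30 min break → 5 h 9 min
Wed: 06:03–15:25 = 9 h 22 min; less 20 min break → 9 h 2 min
Thu: 08:50–14:52 = 6 h 2 min; less 30 min break → 5 h 32 min
Fri: 05:45–17:32 = 11 h 47 min
Sat: 09:53–14:11 = 4 h 18 min; less 15 min break → 4 h 3 min
Sun: 11:08–19:46 = 8 h 38 min; less 10 min break → 8 h 28 min
Total: 5 h 9 min + 9 h 2 min + 5 h 32 min + 11 h 47 min + 4 h 3 min + 8 h 28 min = 44 h 1 min.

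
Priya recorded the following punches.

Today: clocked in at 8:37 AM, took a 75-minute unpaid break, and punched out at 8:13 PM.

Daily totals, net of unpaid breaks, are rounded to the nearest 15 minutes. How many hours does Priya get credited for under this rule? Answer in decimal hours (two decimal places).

Today: 8:37 AM–8:13 PM = 11 h 36 min − 75 min = 10 h 21 min → rounds to 10 h 15 min

10.25 hours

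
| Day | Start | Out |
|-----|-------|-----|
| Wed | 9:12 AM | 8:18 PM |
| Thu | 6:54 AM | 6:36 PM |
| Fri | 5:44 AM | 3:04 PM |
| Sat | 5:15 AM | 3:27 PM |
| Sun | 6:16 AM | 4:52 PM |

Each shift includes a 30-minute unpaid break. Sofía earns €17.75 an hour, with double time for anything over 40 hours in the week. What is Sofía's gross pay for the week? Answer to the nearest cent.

€1080.38

Wed: 9:12 AM–8:18 PM = 11 h 6 min; less 30 min break → 10 h 36 min
Thu: 6:54 AM–6:36 PM = 11 h 42 min; less 30 min break → 11 h 12 min
Fri: 5:44 AM–3:04 PM = 9 h 20 min; less 30 min break → 8 h 50 min
Sat: 5:15 AM–3:27 PM = 10 h 12 min; less 30 min break → 9 h 42 min
Sun: 6:16 AM–4:52 PM = 10 h 36 min; less 30 min break → 10 h 6 min
Total worked: 50 h 26 min = 3026 min.
Regular 40 h 0 min = 2400 min at €17.75/h; overtime 10 h 26 min = 626 min at €35.50/h.
Pay = (2400 × €17.75 + 626 × €35.50) ÷ 60 = €1080.38.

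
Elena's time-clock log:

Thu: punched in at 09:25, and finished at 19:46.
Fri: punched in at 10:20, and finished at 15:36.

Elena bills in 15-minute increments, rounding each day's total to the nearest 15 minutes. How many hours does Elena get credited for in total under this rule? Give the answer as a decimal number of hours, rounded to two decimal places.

Thu: 09:25–19:46 = 10 h 21 min → rounds to 10 h 15 min
Fri: 10:20–15:36 = 5 h 16 min → rounds to 5 h 15 min
Total credited: 15 h 30 min.

15.50 hours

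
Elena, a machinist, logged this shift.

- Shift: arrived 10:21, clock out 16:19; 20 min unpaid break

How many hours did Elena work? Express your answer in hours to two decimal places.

5.63 hours

Shift: 10:21–16:19 = 5 h 58 min; less 20 min break → 5 h 38 min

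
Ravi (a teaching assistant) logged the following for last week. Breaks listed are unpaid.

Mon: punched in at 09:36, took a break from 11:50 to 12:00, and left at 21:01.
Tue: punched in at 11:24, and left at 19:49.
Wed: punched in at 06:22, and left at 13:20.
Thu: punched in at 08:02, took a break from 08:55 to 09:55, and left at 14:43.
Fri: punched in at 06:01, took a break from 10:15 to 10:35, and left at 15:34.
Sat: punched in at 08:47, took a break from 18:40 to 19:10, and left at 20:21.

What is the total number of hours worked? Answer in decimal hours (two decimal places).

52.60 hours

Mon: 09:36–21:01 = 11 h 25 min; less 10 min break → 11 h 15 min
Tue: 11:24–19:49 = 8 h 25 min
Wed: 06:22–13:20 = 6 h 58 min
Thu: 08:02–14:43 = 6 h 41 min; less 60 min break → 5 h 41 min
Fri: 06:01–15:34 = 9 h 33 min; less 20 min break → 9 h 13 min
Sat: 08:47–20:21 = 11 h 34 min; less 30 min break → 11 h 4 min
Total: 11 h 15 min + 8 h 25 min + 6 h 58 min + 5 h 41 min + 9 h 13 min + 11 h 4 min = 52 h 36 min.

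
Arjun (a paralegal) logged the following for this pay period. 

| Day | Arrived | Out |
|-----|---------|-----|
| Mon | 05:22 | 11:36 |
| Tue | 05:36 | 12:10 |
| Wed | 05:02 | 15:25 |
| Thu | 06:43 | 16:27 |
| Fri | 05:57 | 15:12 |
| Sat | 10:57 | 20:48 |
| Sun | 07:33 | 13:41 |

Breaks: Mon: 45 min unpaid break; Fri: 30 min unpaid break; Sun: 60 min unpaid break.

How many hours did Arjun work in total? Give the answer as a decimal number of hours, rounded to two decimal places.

Mon: 05:22–11:36 = 6 h 14 min; less 45 min break → 5 h 29 min
Tue: 05:36–12:10 = 6 h 34 min
Wed: 05:02–15:25 = 10 h 23 min
Thu: 06:43–16:27 = 9 h 44 min
Fri: 05:57–15:12 = 9 h 15 min; less 30 min break → 8 h 45 min
Sat: 10:57–20:48 = 9 h 51 min
Sun: 07:33–13:41 = 6 h 8 min; less 60 min break → 5 h 8 min
Total: 5 h 29 min + 6 h 34 min + 10 h 23 min + 9 h 44 min + 8 h 45 min + 9 h 51 min + 5 h 8 min = 55 h 54 min.

55.90 hours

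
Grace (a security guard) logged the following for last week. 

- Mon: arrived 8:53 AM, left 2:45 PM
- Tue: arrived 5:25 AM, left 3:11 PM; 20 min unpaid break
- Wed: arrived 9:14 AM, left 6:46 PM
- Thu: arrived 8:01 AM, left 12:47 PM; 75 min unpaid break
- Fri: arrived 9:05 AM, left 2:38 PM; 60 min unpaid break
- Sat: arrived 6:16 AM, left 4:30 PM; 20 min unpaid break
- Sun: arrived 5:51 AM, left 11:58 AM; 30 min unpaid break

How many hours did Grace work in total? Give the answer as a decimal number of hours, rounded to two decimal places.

Mon: 8:53 AM–2:45 PM = 5 h 52 min
Tue: 5:25 AM–3:11 PM = 9 h 46 min; less 20 min break → 9 h 26 min
Wed: 9:14 AM–6:46 PM = 9 h 32 min
Thu: 8:01 AM–12:47 PM = 4 h 46 min; less 75 min break → 3 h 31 min
Fri: 9:05 AM–2:38 PM = 5 h 33 min; less 60 min break → 4 h 33 min
Sat: 6:16 AM–4:30 PM = 10 h 14 min; less 20 min break → 9 h 54 min
Sun: 5:51 AM–11:58 AM = 6 h 7 min; less 30 min break → 5 h 37 min
Total: 5 h 52 min + 9 h 26 min + 9 h 32 min + 3 h 31 min + 4 h 33 min + 9 h 54 min + 5 h 37 min = 48 h 25 min.

48.42 hours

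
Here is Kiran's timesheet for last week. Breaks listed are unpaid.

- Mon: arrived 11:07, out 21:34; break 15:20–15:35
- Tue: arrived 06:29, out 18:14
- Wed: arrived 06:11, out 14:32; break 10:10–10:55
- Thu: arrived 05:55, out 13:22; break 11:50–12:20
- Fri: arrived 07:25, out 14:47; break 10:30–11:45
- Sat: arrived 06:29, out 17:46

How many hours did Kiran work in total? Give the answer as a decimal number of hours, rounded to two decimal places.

53.90 hours

Mon: 11:07–21:34 = 10 h 27 min; less 15 min break → 10 h 12 min
Tue: 06:29–18:14 = 11 h 45 min
Wed: 06:11–14:32 = 8 h 21 min; less 45 min break → 7 h 36 min
Thu: 05:55–13:22 = 7 h 27 min; less 30 min break → 6 h 57 min
Fri: 07:25–14:47 = 7 h 22 min; less 75 min break → 6 h 7 min
Sat: 06:29–17:46 = 11 h 17 min
Total: 10 h 12 min + 11 h 45 min + 7 h 36 min + 6 h 57 min + 6 h 7 min + 11 h 17 min = 53 h 54 min.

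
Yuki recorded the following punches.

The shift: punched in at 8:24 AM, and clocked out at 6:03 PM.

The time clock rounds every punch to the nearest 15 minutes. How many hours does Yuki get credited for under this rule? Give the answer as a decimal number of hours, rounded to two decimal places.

The shift: in 8:24 AM→8:30 AM, out 6:03 PM→6:00 PM; 9 h 30 min

9.50 hours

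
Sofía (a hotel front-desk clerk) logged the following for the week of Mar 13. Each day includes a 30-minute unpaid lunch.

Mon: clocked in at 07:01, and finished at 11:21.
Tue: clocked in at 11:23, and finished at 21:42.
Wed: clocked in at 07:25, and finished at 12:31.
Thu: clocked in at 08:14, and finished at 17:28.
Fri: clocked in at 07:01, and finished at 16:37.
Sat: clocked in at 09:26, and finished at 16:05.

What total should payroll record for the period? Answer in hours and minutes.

Mon: 07:01–11:21 = 4 h 20 min; less 30 min break → 3 h 50 min
Tue: 11:23–21:42 = 10 h 19 min; less 30 min break → 9 h 49 min
Wed: 07:25–12:31 = 5 h 6 min; less 30 min break → 4 h 36 min
Thu: 08:14–17:28 = 9 h 14 min; less 30 min break → 8 h 44 min
Fri: 07:01–16:37 = 9 h 36 min; less 30 min break → 9 h 6 min
Sat: 09:26–16:05 = 6 h 39 min; less 30 min break → 6 h 9 min
Total: 3 h 50 min + 9 h 49 min + 4 h 36 min + 8 h 44 min + 9 h 6 min + 6 h 9 min = 42 h 14 min.

42 h 14 min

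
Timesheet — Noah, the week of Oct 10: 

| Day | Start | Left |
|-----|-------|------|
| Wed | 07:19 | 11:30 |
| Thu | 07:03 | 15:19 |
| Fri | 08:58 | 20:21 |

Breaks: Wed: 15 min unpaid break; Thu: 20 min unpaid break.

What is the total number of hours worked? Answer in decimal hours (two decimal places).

Wed: 07:19–11:30 = 4 h 11 min; less 15 min break → 3 h 56 min
Thu: 07:03–15:19 = 8 h 16 min; less 20 min break → 7 h 56 min
Fri: 08:58–20:21 = 11 h 23 min
Total: 3 h 56 min + 7 h 56 min + 11 h 23 min = 23 h 15 min.

23.25 hours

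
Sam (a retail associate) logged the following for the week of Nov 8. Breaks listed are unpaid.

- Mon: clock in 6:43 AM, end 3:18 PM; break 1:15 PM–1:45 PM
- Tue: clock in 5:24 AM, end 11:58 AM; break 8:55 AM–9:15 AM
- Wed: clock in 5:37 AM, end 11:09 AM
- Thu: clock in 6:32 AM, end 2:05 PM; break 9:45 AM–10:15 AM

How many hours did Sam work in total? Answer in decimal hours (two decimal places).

26.90 hours

Mon: 6:43 AM–3:18 PM = 8 h 35 min; less 30 min break → 8 h 5 min
Tue: 5:24 AM–11:58 AM = 6 h 34 min; less 20 min break → 6 h 14 min
Wed: 5:37 AM–11:09 AM = 5 h 32 min
Thu: 6:32 AM–2:05 PM = 7 h 33 min; less 30 min break → 7 h 3 min
Total: 8 h 5 min + 6 h 14 min + 5 h 32 min + 7 h 3 min = 26 h 54 min.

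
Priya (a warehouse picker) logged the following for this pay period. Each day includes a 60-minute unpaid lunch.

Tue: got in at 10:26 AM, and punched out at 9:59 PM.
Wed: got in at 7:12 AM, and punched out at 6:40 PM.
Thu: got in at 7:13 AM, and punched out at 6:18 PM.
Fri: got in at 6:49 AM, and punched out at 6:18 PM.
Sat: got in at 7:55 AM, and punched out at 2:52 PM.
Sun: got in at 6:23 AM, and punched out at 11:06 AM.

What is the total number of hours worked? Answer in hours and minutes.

Tue: 10:26 AM–9:59 PM = 11 h 33 min; less 60 min break → 10 h 33 min
Wed: 7:12 AM–6:40 PM = 11 h 28 min; less 60 min break → 10 h 28 min
Thu: 7:13 AM–6:18 PM = 11 h 5 min; less 60 min break → 10 h 5 min
Fri: 6:49 AM–6:18 PM = 11 h 29 min; less 60 min break → 10 h 29 min
Sat: 7:55 AM–2:52 PM = 6 h 57 min; less 60 min break → 5 h 57 min
Sun: 6:23 AM–11:06 AM = 4 h 43 min; less 60 min break → 3 h 43 min
Total: 10 h 33 min + 10 h 28 min + 10 h 5 min + 10 h 29 min + 5 h 57 min + 3 h 43 min = 51 h 15 min.

51 h 15 min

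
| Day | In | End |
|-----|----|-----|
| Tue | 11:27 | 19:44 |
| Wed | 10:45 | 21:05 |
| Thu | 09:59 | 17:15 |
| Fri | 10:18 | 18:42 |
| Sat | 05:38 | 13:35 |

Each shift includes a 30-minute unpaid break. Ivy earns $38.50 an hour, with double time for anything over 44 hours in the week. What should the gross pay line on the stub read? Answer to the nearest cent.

$1529.73

Tue: 11:27–19:44 = 8 h 17 min; less 30 min break → 7 h 47 min
Wed: 10:45–21:05 = 10 h 20 min; less 30 min break → 9 h 50 min
Thu: 09:59–17:15 = 7 h 16 min; less 30 min break → 6 h 46 min
Fri: 10:18–18:42 = 8 h 24 min; less 30 min break → 7 h 54 min
Sat: 05:38–13:35 = 7 h 57 min; less 30 min break → 7 h 27 min
Total worked: 39 h 44 min = 2384 min.
Regular 39 h 44 min = 2384 min at $38.50/h; overtime 0 h 0 min = 0 min at $77.00/h.
Pay = (2384 × $38.50 + 0 × $77.00) ÷ 60 = $1529.73.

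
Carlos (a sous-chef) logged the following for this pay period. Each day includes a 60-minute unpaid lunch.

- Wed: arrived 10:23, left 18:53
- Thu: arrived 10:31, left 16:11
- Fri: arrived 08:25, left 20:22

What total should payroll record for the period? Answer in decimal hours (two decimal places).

Wed: 10:23–18:53 = 8 h 30 min; less 60 min break → 7 h 30 min
Thu: 10:31–16:11 = 5 h 40 min; less 60 min break → 4 h 40 min
Fri: 08:25–20:22 = 11 h 57 min; less 60 min break → 10 h 57 min
Total: 7 h 30 min + 4 h 40 min + 10 h 57 min = 23 h 7 min.

23.12 hours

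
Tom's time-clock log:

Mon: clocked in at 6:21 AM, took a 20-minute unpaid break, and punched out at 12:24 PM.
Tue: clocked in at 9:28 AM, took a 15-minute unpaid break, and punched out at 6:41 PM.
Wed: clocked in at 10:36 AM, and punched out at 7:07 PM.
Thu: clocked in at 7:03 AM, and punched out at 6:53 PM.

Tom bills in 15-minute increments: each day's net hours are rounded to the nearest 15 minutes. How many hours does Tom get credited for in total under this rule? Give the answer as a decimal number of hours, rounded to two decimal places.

35.00 hours

Mon: 6:21 AM–12:24 PM = 6 h 3 min − 20 min = 5 h 43 min → rounds to 5 h 45 min
Tue: 9:28 AM–6:41 PM = 9 h 13 min − 15 min = 8 h 58 min → rounds to 9 h 0 min
Wed: 10:36 AM–7:07 PM = 8 h 31 min → rounds to 8 h 30 min
Thu: 7:03 AM–6:53 PM = 11 h 50 min → rounds to 11 h 45 min
Total credited: 35 h 0 min.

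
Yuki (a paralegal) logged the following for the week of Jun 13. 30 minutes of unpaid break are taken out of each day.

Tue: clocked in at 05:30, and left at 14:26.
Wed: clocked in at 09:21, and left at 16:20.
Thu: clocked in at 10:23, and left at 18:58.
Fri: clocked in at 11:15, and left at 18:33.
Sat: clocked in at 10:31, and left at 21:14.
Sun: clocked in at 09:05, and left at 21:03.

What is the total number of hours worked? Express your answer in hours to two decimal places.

Tue: 05:30–14:26 = 8 h 56 min; less 30 min break → 8 h 26 min
Wed: 09:21–16:20 = 6 h 59 min; less 30 min break → 6 h 29 min
Thu: 10:23–18:58 = 8 h 35 min; less 30 min break → 8 h 5 min
Fri: 11:15–18:33 = 7 h 18 min; less 30 min break → 6 h 48 min
Sat: 10:31–21:14 = 10 h 43 min; less 30 min break → 10 h 13 min
Sun: 09:05–21:03 = 11 h 58 min; less 30 min break → 11 h 28 min
Total: 8 h 26 min + 6 h 29 min + 8 h 5 min + 6 h 48 min + 10 h 13 min + 11 h 28 min = 51 h 29 min.

51.48 hours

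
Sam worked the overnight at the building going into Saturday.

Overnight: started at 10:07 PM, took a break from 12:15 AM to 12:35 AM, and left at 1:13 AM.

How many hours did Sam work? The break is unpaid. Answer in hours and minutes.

Overnight: 10:07 PM → midnight = 1 h 53 min; midnight → 1:13 AM = 1 h 13 min; span 3 h 6 min; less 20 min break → 2 h 46 min

2 h 46 min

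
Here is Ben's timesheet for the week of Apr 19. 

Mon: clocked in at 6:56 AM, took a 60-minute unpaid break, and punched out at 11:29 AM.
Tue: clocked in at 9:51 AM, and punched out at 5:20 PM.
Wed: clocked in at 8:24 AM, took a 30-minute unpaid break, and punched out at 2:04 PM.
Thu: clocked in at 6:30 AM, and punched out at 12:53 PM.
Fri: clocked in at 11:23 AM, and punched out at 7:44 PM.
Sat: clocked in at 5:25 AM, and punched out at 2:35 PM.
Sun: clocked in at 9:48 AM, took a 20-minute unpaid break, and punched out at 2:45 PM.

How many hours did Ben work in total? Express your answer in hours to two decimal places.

Mon: 6:56 AM–11:29 AM = 4 h 33 min; less 60 min break → 3 h 33 min
Tue: 9:51 AM–5:20 PM = 7 h 29 min
Wed: 8:24 AM–2:04 PM = 5 h 40 min; less 30 min break → 5 h 10 min
Thu: 6:30 AM–12:53 PM = 6 h 23 min
Fri: 11:23 AM–7:44 PM = 8 h 21 min
Sat: 5:25 AM–2:35 PM = 9 h 10 min
Sun: 9:48 AM–2:45 PM = 4 h 57 min; less 20 min break → 4 h 37 min
Total: 3 h 33 min + 7 h 29 min + 5 h 10 min + 6 h 23 min + 8 h 21 min + 9 h 10 min + 4 h 37 min = 44 h 43 min.

44.72 hours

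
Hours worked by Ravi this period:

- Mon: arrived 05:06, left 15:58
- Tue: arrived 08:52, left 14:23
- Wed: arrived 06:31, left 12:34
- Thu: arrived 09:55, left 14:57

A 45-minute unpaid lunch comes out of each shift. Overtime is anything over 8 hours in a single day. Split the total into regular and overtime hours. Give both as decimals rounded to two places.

Mon: 05:06–15:58 = 10 h 52 min; less 45 min break → 10 h 7 min
Tue: 08:52–14:23 = 5 h 31 min; less 45 min break → 4 h 46 min
Wed: 06:31–12:34 = 6 h 3 min; less 45 min break → 5 h 18 min
Thu: 09:55–14:57 = 5 h 2 min; less 45 min break → 4 h 17 min
Mon reg 8 h 0 min / OT 2 h 7 min; Tue reg 4 h 46 min / OT 0 h 0 min; Wed reg 5 h 18 min / OT 0 h 0 min; Thu reg 4 h 17 min / OT 0 h 0 min.
Totals: regular 22 h 21 min, overtime 2 h 7 min.

Regular 22.35 hours, overtime 2.12 hours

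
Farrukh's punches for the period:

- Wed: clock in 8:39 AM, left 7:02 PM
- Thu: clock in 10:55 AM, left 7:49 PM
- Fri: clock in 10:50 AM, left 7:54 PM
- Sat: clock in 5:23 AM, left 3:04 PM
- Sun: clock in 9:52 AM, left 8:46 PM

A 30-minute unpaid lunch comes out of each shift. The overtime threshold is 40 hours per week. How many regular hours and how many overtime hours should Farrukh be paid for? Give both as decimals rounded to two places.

Regular 40.00 hours, overtime 6.43 hours

Wed: 8:39 AM–7:02 PM = 10 h 23 min; less 30 min break → 9 h 53 min
Thu: 10:55 AM–7:49 PM = 8 h 54 min; less 30 min break → 8 h 24 min
Fri: 10:50 AM–7:54 PM = 9 h 4 min; less 30 min break → 8 h 34 min
Sat: 5:23 AM–3:04 PM = 9 h 41 min; less 30 min break → 9 h 11 min
Sun: 9:52 AM–8:46 PM = 10 h 54 min; less 30 min break → 10 h 24 min
Total worked: 46 h 26 min = 46.43 h.
Threshold 40 h → overtime 6 h 26 min, regular 40 h 0 min.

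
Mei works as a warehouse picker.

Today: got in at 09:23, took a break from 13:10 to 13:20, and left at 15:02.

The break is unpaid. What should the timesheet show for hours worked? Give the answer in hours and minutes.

5 h 29 min

Today: 09:23–15:02 = 5 h 39 min; less 10 min break → 5 h 29 min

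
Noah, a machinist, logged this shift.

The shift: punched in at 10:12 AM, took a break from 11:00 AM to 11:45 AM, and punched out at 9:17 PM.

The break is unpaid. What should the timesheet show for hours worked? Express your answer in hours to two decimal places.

The shift: 10:12 AM–9:17 PM = 11 h 5 min; less 45 min break → 10 h 20 min

10.33 hours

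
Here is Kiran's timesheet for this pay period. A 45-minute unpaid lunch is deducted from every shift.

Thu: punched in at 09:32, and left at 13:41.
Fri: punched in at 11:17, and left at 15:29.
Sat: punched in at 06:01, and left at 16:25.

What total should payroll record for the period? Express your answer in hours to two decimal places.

Thu: 09:32–13:41 = 4 h 9 min; less 45 min break → 3 h 24 min
Fri: 11:17–15:29 = 4 h 12 min; less 45 min break → 3 h 27 min
Sat: 06:01–16:25 = 10 h 24 min; less 45 min break → 9 h 39 min
Total: 3 h 24 min + 3 h 27 min + 9 h 39 min = 16 h 30 min.

16.50 hours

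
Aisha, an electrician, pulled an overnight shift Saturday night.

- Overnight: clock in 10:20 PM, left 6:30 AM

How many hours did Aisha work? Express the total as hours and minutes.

8 h 10 min

Overnight: 10:20 PM → midnight = 1 h 40 min; midnight → 6:30 AM = 6 h 30 min; span 8 h 10 min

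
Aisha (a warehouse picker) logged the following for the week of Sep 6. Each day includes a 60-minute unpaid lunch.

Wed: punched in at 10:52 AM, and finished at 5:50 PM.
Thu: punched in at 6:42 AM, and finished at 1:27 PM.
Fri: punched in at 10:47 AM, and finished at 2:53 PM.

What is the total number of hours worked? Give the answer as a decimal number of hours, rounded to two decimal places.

14.82 hours

Wed: 10:52 AM–5:50 PM = 6 h 58 min; less 60 min break → 5 h 58 min
Thu: 6:42 AM–1:27 PM = 6 h 45 min; less 60 min break → 5 h 45 min
Fri: 10:47 AM–2:53 PM = 4 h 6 min; less 60 min break → 3 h 6 min
Total: 5 h 58 min + 5 h 45 min + 3 h 6 min = 14 h 49 min.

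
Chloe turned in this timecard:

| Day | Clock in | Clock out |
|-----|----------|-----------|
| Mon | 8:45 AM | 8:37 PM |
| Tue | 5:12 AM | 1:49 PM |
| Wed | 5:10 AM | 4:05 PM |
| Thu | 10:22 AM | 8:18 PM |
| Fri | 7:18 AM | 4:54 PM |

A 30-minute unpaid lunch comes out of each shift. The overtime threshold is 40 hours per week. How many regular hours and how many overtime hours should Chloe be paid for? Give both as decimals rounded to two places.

Mon: 8:45 AM–8:37 PM = 11 h 52 min; less 30 min break → 11 h 22 min
Tue: 5:12 AM–1:49 PM = 8 h 37 min; less 30 min break → 8 h 7 min
Wed: 5:10 AM–4:05 PM = 10 h 55 min; less 30 min break → 10 h 25 min
Thu: 10:22 AM–8:18 PM = 9 h 56 min; less 30 min break → 9 h 26 min
Fri: 7:18 AM–4:54 PM = 9 h 36 min; less 30 min break → 9 h 6 min
Total worked: 48 h 26 min = 48.43 h.
Threshold 40 h → overtime 8 h 26 min, regular 40 h 0 min.

Regular 40.00 hours, overtime 8.43 hours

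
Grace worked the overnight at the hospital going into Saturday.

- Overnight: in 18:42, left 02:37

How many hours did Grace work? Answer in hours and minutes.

7 h 55 min

Overnight: 18:42 → midnight = 5 h 18 min; midnight → 02:37 = 2 h 37 min; span 7 h 55 min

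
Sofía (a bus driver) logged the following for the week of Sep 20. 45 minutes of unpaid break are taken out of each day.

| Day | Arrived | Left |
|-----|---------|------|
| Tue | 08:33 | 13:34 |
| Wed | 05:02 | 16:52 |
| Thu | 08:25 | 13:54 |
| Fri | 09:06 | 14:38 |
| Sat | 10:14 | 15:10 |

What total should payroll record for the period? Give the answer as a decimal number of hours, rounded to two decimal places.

Tue: 08:33–13:34 = 5 h 1 min; less 45 min break → 4 h 16 min
Wed: 05:02–16:52 = 11 h 50 min; less 45 min break → 11 h 5 min
Thu: 08:25–13:54 = 5 h 29 min; less 45 min break → 4 h 44 min
Fri: 09:06–14:38 = 5 h 32 min; less 45 min break → 4 h 47 min
Sat: 10:14–15:10 = 4 h 56 min; less 45 min break → 4 h 11 min
Total: 4 h 16 min + 11 h 5 min + 4 h 44 min + 4 h 47 min + 4 h 11 min = 29 h 3 min.

29.05 hours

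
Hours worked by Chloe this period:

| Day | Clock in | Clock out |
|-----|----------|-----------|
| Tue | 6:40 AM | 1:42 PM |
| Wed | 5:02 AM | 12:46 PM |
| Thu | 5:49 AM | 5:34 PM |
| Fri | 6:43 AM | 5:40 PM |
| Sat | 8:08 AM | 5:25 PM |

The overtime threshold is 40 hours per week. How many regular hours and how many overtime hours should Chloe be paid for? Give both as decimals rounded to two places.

Regular 40.00 hours, overtime 6.75 hours

Tue: 6:40 AM–1:42 PM = 7 h 2 min
Wed: 5:02 AM–12:46 PM = 7 h 44 min
Thu: 5:49 AM–5:34 PM = 11 h 45 min
Fri: 6:43 AM–5:40 PM = 10 h 57 min
Sat: 8:08 AM–5:25 PM = 9 h 17 min
Total worked: 46 h 45 min = 46.75 h.
Threshold 40 h → overtime 6 h 45 min, regular 40 h 0 min.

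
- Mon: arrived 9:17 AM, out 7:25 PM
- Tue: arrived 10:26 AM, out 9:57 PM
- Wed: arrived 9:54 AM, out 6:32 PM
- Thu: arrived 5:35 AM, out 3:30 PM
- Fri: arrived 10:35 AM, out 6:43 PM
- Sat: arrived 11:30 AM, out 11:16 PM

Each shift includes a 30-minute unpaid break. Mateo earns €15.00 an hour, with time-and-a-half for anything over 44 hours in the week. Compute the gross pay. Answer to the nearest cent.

Mon: 9:17 AM–7:25 PM = 10 h 8 min; less 30 min break → 9 h 38 min
Tue: 10:26 AM–9:57 PM = 11 h 31 min; less 30 min break → 11 h 1 min
Wed: 9:54 AM–6:32 PM = 8 h 38 min; less 30 min break → 8 h 8 min
Thu: 5:35 AM–3:30 PM = 9 h 55 min; less 30 min break → 9 h 25 min
Fri: 10:35 AM–6:43 PM = 8 h 8 min; less 30 min break → 7 h 38 min
Sat: 11:30 AM–11:16 PM = 11 h 46 min; less 30 min break → 11 h 16 min
Total worked: 57 h 6 min = 3426 min.
Regular 44 h 0 min = 2640 min at €15.00/h; overtime 13 h 6 min = 786 min at €22.50/h.
Pay = (2640 × €15.00 + 786 × €22.50) ÷ 60 = €954.75.

€954.75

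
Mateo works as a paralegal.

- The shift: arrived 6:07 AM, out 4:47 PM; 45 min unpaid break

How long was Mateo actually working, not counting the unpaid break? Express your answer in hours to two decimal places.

9.92 hours

The shift: 6:07 AM–4:47 PM = 10 h 40 min; less 45 min break → 9 h 55 min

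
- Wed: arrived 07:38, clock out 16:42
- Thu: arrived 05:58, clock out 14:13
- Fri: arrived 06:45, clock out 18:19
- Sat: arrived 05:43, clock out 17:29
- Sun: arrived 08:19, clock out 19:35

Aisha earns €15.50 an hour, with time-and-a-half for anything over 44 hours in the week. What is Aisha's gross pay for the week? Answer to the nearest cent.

€866.06

Wed: 07:38–16:42 = 9 h 4 min
Thu: 05:58–14:13 = 8 h 15 min
Fri: 06:45–18:19 = 11 h 34 min
Sat: 05:43–17:29 = 11 h 46 min
Sun: 08:19–19:35 = 11 h 16 min
Total worked: 51 h 55 min = 3115 min.
Regular 44 h 0 min = 2640 min at €15.50/h; overtime 7 h 55 min = 475 min at €23.25/h.
Pay = (2640 × €15.50 + 475 × €23.25) ÷ 60 = €866.06.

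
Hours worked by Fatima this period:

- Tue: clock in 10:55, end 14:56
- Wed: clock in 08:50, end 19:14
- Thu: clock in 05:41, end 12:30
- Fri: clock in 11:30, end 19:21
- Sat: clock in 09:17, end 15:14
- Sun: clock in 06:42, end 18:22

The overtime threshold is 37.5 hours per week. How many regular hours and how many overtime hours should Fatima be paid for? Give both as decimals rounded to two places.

Regular 37.50 hours, overtime 9.20 hours

Tue: 10:55–14:56 = 4 h 1 min
Wed: 08:50–19:14 = 10 h 24 min
Thu: 05:41–12:30 = 6 h 49 min
Fri: 11:30–19:21 = 7 h 51 min
Sat: 09:17–15:14 = 5 h 57 min
Sun: 06:42–18:22 = 11 h 40 min
Total worked: 46 h 42 min = 46.70 h.
Threshold 37.5 h → overtime 9 h 12 min, regular 37 h 30 min.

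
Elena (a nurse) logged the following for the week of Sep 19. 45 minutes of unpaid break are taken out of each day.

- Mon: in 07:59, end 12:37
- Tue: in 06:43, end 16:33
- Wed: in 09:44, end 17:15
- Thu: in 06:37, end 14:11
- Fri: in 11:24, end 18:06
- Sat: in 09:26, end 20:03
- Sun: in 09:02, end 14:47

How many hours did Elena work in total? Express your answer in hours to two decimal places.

47.37 hours

Mon: 07:59–12:37 = 4 h 38 min; less 45 min break → 3 h 53 min
Tue: 06:43–16:33 = 9 h 50 min; less 45 min break → 9 h 5 min
Wed: 09:44–17:15 = 7 h 31 min; less 45 min break → 6 h 46 min
Thu: 06:37–14:11 = 7 h 34 min; less 45 min break → 6 h 49 min
Fri: 11:24–18:06 = 6 h 42 min; less 45 min break → 5 h 57 min
Sat: 09:26–20:03 = 10 h 37 min; less 45 min break → 9 h 52 min
Sun: 09:02–14:47 = 5 h 45 min; less 45 min break → 5 h 0 min
Total: 3 h 53 min + 9 h 5 min + 6 h 46 min + 6 h 49 min + 5 h 57 min + 9 h 52 min + 5 h 0 min = 47 h 22 min.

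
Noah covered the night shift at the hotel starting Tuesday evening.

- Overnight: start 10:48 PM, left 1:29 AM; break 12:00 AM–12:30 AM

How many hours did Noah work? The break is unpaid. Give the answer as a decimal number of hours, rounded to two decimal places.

Overnight: 10:48 PM → midnight = 1 h 12 min; midnight → 1:29 AM = 1 h 29 min; span 2 h 41 min; less 30 min break → 2 h 11 min

2.18 hours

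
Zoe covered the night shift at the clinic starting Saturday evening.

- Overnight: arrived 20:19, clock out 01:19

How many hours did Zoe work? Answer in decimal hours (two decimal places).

5.00 hours

Overnight: 20:19 → midnight = 3 h 41 min; midnight → 01:19 = 1 h 19 min; span 5 h 0 min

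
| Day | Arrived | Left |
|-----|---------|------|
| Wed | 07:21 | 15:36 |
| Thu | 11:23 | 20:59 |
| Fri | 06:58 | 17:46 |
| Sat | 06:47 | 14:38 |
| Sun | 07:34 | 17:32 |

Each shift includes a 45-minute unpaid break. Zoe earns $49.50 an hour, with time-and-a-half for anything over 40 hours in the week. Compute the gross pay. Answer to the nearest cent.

$2181.71

Wed: 07:21–15:36 = 8 h 15 min; less 45 min break → 7 h 30 min
Thu: 11:23–20:59 = 9 h 36 min; less 45 min break → 8 h 51 min
Fri: 06:58–17:46 = 10 h 48 min; less 45 min break → 10 h 3 min
Sat: 06:47–14:38 = 7 h 51 min; less 45 min break → 7 h 6 min
Sun: 07:34–17:32 = 9 h 58 min; less 45 min break → 9 h 13 min
Total worked: 42 h 43 min = 2563 min.
Regular 40 h 0 min = 2400 min at $49.50/h; overtime 2 h 43 min = 163 min at $74.25/h.
Pay = (2400 × $49.50 + 163 × $74.25) ÷ 60 = $2181.71.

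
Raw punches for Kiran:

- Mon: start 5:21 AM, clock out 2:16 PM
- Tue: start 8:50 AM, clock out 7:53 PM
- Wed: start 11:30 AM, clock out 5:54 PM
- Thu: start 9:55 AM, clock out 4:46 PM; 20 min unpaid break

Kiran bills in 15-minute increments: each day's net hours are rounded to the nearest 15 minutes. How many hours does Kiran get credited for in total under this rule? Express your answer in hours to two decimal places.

Mon: 5:21 AM–2:16 PM = 8 h 55 min → rounds to 9 h 0 min
Tue: 8:50 AM–7:53 PM = 11 h 3 min → rounds to 11 h 0 min
Wed: 11:30 AM–5:54 PM = 6 h 24 min → rounds to 6 h 30 min
Thu: 9:55 AM–4:46 PM = 6 h 51 min − 20 min = 6 h 31 min → rounds to 6 h 30 min
Total credited: 33 h 0 min.

33.00 hours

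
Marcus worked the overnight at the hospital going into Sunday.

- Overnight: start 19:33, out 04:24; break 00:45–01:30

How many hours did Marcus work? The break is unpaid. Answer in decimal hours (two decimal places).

8.10 hours

Overnight: 19:33 → midnight = 4 h 27 min; midnight → 04:24 = 4 h 24 min; span 8 h 51 min; less 45 min break → 8 h 6 min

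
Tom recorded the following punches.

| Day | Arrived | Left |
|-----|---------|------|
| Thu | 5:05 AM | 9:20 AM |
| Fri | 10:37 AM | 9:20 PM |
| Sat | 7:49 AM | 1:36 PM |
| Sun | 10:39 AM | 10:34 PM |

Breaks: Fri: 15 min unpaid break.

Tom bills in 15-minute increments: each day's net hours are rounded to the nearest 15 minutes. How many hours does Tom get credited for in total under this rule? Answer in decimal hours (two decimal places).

32.50 hours

Thu: 5:05 AM–9:20 AM = 4 h 15 min → rounds to 4 h 15 min
Fri: 10:37 AM–9:20 PM = 10 h 43 min − 15 min = 10 h 28 min → rounds to 10 h 30 min
Sat: 7:49 AM–1:36 PM = 5 h 47 min → rounds to 5 h 45 min
Sun: 10:39 AM–10:34 PM = 11 h 55 min → rounds to 12 h 0 min
Total credited: 32 h 30 min.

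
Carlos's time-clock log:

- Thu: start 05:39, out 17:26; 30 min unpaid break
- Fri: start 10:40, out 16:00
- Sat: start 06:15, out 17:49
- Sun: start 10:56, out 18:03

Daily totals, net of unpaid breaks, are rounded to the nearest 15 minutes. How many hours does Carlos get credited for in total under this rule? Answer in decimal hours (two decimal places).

35.00 hours

Thu: 05:39–17:26 = 11 h 47 min − 30 min = 11 h 17 min → rounds to 11 h 15 min
Fri: 10:40–16:00 = 5 h 20 min → rounds to 5 h 15 min
Sat: 06:15–17:49 = 11 h 34 min → rounds to 11 h 30 min
Sun: 10:56–18:03 = 7 h 7 min → rounds to 7 h 0 min
Total credited: 35 h 0 min.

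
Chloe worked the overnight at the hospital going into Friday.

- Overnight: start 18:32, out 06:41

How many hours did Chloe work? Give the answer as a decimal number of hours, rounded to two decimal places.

12.15 hours

Overnight: 18:32 → midnight = 5 h 28 min; midnight → 06:41 = 6 h 41 min; span 12 h 9 min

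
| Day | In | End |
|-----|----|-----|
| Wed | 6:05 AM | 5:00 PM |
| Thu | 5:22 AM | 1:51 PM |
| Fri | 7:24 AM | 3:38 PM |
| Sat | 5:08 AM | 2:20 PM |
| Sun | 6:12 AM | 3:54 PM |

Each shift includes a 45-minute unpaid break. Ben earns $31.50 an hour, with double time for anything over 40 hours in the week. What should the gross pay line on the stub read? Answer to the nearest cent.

$1435.35

Wed: 6:05 AM–5:00 PM = 10 h 55 min; less 45 min break → 10 h 10 min
Thu: 5:22 AM–1:51 PM = 8 h 29 min; less 45 min break → 7 h 44 min
Fri: 7:24 AM–3:38 PM = 8 h 14 min; less 45 min break → 7 h 29 min
Sat: 5:08 AM–2:20 PM = 9 h 12 min; less 45 min break → 8 h 27 min
Sun: 6:12 AM–3:54 PM = 9 h 42 min; less 45 min break → 8 h 57 min
Total worked: 42 h 47 min = 2567 min.
Regular 40 h 0 min = 2400 min at $31.50/h; overtime 2 h 47 min = 167 min at $63.00/h.
Pay = (2400 × $31.50 + 167 × $63.00) ÷ 60 = $1435.35.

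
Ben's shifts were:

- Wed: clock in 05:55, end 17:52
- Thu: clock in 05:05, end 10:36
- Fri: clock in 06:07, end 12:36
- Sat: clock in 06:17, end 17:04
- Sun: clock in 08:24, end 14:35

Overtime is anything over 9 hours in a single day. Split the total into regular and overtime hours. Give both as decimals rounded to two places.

Regular 36.18 hours, overtime 4.73 hours

Wed: 05:55–17:52 = 11 h 57 min
Thu: 05:05–10:36 = 5 h 31 min
Fri: 06:07–12:36 = 6 h 29 min
Sat: 06:17–17:04 = 10 h 47 min
Sun: 08:24–14:35 = 6 h 11 min
Wed reg 9 h 0 min / OT 2 h 57 min; Thu reg 5 h 31 min / OT 0 h 0 min; Fri reg 6 h 29 min / OT 0 h 0 min; Sat reg 9 h 0 min / OT 1 h 47 min; Sun reg 6 h 11 min / OT 0 h 0 min.
Totals: regular 36 h 11 min, overtime 4 h 44 min.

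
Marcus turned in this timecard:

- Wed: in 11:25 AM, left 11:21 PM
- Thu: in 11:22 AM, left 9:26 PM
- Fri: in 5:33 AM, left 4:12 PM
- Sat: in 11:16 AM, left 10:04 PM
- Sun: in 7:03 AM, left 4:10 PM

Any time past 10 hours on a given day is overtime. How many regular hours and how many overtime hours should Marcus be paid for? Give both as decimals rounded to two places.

Regular 49.12 hours, overtime 3.45 hours

Wed: 11:25 AM–11:21 PM = 11 h 56 min
Thu: 11:22 AM–9:26 PM = 10 h 4 min
Fri: 5:33 AM–4:12 PM = 10 h 39 min
Sat: 11:16 AM–10:04 PM = 10 h 48 min
Sun: 7:03 AM–4:10 PM = 9 h 7 min
Wed reg 10 h 0 min / OT 1 h 56 min; Thu reg 10 h 0 min / OT 0 h 4 min; Fri reg 10 h 0 min / OT 0 h 39 min; Sat reg 10 h 0 min / OT 0 h 48 min; Sun reg 9 h 7 min / OT 0 h 0 min.
Totals: regular 49 h 7 min, overtime 3 h 27 min.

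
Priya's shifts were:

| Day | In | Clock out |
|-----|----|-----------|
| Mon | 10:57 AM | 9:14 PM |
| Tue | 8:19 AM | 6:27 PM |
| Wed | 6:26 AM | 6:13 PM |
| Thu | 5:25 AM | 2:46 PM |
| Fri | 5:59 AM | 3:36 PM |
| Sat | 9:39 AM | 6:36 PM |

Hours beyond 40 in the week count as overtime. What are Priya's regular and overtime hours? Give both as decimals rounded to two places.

Mon: 10:57 AM–9:14 PM = 10 h 17 min
Tue: 8:19 AM–6:27 PM = 10 h 8 min
Wed: 6:26 AM–6:13 PM = 11 h 47 min
Thu: 5:25 AM–2:46 PM = 9 h 21 min
Fri: 5:59 AM–3:36 PM = 9 h 37 min
Sat: 9:39 AM–6:36 PM = 8 h 57 min
Total worked: 60 h 7 min = 60.12 h.
Threshold 40 h → overtime 20 h 7 min, regular 40 h 0 min.

Regular 40.00 hours, overtime 20.12 hours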